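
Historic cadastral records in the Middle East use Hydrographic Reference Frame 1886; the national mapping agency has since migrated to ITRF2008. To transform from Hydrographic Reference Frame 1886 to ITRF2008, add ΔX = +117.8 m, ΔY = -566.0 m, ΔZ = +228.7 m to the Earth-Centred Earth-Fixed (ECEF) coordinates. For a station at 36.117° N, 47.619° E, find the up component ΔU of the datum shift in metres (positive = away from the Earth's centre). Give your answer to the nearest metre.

ΔU = -139 m

The local up (radial) axis is (cos φ cos λ, cos φ sin λ, sin φ), giving ΔU = 64.144 − 337.741 + 134.804 = -138.79 m.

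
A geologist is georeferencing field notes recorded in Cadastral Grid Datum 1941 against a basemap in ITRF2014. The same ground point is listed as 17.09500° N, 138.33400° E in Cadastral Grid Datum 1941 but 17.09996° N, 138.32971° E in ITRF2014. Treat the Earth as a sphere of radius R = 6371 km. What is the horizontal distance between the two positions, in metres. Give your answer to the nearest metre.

716 m

Δφ = 17.09996° − 17.09500° = +0.00496°; Δλ = 138.32971° − 138.33400° = -0.00429°.
1° along a meridian = πR/180 = 111195 m.
ΔN = Δφ × 111195 = 551.5 m; ΔE = Δλ × 111195 × cos(17.09500°) = -0.00429 × 111195 × 0.955819 = -456.0 m.
Distance = √(ΔE² + ΔN²) = √((-456.0)² + 551.5²) = 715.6 m.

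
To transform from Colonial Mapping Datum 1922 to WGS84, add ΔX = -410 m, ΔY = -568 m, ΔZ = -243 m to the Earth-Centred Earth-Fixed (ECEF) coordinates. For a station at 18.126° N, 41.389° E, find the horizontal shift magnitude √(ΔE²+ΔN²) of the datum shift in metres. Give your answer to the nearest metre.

The local east axis at (φ, λ) is (−sin λ, cos λ, 0), so ΔE = −sin(41.389°)·(-410) + cos(41.389°)·(-568) = -155.06 m.
The local north axis is (−sin φ cos λ, −sin φ sin λ, cos φ), giving ΔN = 95.696 + 116.834 − 230.941 = -18.41 m.
Horizontal magnitude = √(ΔE² + ΔN²) = √((-155.06)² + (-18.41)²) = 156.15 m.

156 m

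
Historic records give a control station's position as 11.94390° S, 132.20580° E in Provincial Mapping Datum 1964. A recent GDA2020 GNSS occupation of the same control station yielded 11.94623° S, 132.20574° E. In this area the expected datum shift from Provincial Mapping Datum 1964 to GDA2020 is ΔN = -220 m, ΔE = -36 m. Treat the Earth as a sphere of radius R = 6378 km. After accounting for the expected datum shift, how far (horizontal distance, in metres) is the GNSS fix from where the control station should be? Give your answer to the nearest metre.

49 m

Observed coordinate differences: Δφ = -0.00233°, Δλ = -0.00006°.
Converting to metres (1° lat = 111317 m, cos φ = 0.978351): observed ΔN = -259.4 m, observed ΔE = -6.5 m.
Subtracting the expected shift leaves a residual of -259.4 − (-220) = -39.4 m north and -6.5 − (-36) = 29.5 m east.
Residual distance = √((-39.4)² + 29.5²) = 49.2 m.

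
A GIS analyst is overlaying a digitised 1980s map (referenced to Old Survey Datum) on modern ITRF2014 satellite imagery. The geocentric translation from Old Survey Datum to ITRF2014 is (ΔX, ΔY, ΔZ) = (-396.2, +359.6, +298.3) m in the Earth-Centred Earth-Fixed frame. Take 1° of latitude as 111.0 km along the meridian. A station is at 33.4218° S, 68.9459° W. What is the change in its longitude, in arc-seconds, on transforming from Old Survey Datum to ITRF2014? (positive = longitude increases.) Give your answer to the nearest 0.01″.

Δλ = -9.35″

sin φ = -0.550798, cos φ = 0.834638, sin λ = -0.933242, cos λ = 0.359249.
East component: ΔE = −sin λ·ΔX + cos λ·ΔY = −(-0.933242)(-396.2) + (0.359249)(359.6) = -240.56 m.
1° of latitude spans 111000 m; at latitude φ, 1° of longitude spans that × cos φ = 92644.9 m, so Δλ = -240.56 / 92644.9 × 3600 = -9.348″.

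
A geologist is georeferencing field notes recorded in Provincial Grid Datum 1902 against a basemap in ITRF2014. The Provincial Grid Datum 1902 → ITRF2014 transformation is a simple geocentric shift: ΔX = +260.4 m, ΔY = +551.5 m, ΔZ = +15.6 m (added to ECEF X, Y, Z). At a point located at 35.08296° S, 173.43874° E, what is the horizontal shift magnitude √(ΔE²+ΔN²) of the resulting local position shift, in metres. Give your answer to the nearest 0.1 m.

586.2 m

At φ = -35.08296°, λ = 173.43874°: sin φ = -0.574762, cos φ = 0.818321, sin λ = 0.114265, cos λ = -0.993450.
ΔE = −sin λ·ΔX + cos λ·ΔY = −(0.114265)·(260.4) + (-0.993450)·(551.5) = -577.64 m.
ΔN = −sin φ cos λ·ΔX − sin φ sin λ·ΔY + cos φ·ΔZ = −(-0.574762)(-0.993450)(260.4) − (-0.574762)(0.114265)(551.5) + (0.818321)(15.6) = -99.70 m.
Horizontal magnitude = √(ΔE² + ΔN²) = √((-577.64)² + (-99.70)²) = 586.18 m.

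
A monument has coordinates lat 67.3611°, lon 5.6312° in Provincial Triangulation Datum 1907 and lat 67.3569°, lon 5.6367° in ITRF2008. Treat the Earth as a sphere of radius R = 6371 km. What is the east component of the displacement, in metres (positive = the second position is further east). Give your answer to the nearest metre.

Δφ = 67.3569° − 67.3611° = -0.0042°; Δλ = 5.6367° − 5.6312° = +0.0055°.
1° along a meridian = πR/180 = 111195 m.
ΔN = Δφ × 111195 = -467.0 m; ΔE = Δλ × 111195 × cos(67.3611°) = +0.0055 × 111195 × 0.384922 = 235.4 m.

ΔE = 235 m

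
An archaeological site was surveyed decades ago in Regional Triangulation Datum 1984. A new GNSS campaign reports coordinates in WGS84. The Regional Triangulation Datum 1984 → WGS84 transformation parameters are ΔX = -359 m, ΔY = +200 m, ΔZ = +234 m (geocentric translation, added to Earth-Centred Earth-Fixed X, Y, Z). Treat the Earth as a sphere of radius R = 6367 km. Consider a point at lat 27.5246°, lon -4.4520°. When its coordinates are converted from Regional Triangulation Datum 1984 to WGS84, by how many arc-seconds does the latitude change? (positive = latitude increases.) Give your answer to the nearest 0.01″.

Δφ = 12.31″

sin φ = 0.462129, cos φ = 0.886812, sin λ = -0.077624, cos λ = 0.996983.
North component: ΔN = −sin φ cos λ·ΔX − sin φ sin λ·ΔY + cos φ·ΔZ = −(0.462129)(0.996983)(-359) − (0.462129)(-0.077624)(200) + (0.886812)(234) = 380.09 m.
1° of latitude spans πR/180 = 111125 m, so Δφ = 380.09 / 111125 × 3600 = 12.313″.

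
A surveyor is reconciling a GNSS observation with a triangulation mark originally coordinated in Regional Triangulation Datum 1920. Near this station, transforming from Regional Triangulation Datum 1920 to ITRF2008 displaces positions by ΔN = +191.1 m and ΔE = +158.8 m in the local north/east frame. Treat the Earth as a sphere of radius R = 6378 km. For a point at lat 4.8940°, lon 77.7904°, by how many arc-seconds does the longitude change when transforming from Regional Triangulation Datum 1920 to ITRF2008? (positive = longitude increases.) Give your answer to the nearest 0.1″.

At latitude 4.8940°, cos φ = 0.996354.
One radian of longitude at latitude φ spans R cos φ, so Δλ = ΔE / (R cos φ) = 158.8 / (6378000 × 0.996354) = 2.4989e-05 rad = 5.154″.

Δλ = 5.2″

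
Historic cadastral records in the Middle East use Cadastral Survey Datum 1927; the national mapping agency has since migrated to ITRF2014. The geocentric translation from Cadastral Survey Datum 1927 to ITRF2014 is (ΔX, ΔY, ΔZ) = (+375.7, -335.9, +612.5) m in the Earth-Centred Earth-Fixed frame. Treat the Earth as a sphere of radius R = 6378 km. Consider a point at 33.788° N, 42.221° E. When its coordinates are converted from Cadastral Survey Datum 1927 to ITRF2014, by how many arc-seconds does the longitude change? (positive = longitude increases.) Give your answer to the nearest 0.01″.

Δλ = -19.50″

sin φ = 0.556122, cos φ = 0.831101, sin λ = 0.671992, cos λ = 0.740558.
East component: ΔE = −sin λ·ΔX + cos λ·ΔY = −(0.671992)(375.7) + (0.740558)(-335.9) = -501.22 m.
1° of latitude spans πR/180 = 111317 m; at latitude φ, 1° of longitude spans that × cos φ = 92515.7 m, so Δλ = -501.22 / 92515.7 × 3600 = -19.504″.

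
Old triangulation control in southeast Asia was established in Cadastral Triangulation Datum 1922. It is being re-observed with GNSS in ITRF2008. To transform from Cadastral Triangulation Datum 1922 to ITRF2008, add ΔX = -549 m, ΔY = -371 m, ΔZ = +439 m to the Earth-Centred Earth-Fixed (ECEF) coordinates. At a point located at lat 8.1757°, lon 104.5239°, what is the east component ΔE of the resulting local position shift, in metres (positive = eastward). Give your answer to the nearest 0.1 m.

ΔE = 624.5 m

The local east axis at (φ, λ) is (−sin λ, cos λ, 0), so ΔE = −sin(104.5239°)·(-549) + cos(104.5239°)·(-371) = 624.50 m.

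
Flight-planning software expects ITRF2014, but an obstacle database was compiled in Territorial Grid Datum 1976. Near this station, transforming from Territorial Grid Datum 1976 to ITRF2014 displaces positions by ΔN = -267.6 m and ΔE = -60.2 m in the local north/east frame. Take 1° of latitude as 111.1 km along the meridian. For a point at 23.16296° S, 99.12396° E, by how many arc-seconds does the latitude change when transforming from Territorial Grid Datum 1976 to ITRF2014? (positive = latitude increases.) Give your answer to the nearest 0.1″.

1° of latitude = 111.1 km, so Δφ = -267.6 / 111100 = -0.0024086° = -8.671″.

Δφ = -8.7″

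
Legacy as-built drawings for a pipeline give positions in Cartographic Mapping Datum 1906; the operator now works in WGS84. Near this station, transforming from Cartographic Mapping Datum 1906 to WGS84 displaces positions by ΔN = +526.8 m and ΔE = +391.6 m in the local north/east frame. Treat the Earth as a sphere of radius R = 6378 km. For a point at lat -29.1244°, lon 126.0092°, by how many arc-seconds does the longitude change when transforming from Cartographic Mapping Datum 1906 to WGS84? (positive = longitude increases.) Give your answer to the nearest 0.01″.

At latitude -29.1244°, cos φ = 0.873565.
One radian of longitude at latitude φ spans R cos φ, so Δλ = ΔE / (R cos φ) = 391.6 / (6378000 × 0.873565) = 7.0285e-05 rad = 14.497″.

Δλ = 14.50″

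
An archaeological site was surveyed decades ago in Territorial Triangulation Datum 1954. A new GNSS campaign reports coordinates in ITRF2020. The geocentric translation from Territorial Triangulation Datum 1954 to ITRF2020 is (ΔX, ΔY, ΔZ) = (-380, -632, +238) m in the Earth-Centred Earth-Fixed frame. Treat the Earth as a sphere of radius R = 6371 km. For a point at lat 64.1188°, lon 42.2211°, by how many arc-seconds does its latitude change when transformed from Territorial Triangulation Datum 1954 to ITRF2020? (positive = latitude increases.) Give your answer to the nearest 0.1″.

sin φ = 0.899701, cos φ = 0.436507, sin λ = 0.671993, cos λ = 0.740557.
North component: ΔN = −sin φ cos λ·ΔX − sin φ sin λ·ΔY + cos φ·ΔZ = −(0.899701)(0.740557)(-380) − (0.899701)(0.671993)(-632) + (0.436507)(238) = 739.18 m.
1° of latitude spans πR/180 = 111195 m, so Δφ = 739.18 / 111195 × 3600 = 23.931″.

Δφ = 23.9″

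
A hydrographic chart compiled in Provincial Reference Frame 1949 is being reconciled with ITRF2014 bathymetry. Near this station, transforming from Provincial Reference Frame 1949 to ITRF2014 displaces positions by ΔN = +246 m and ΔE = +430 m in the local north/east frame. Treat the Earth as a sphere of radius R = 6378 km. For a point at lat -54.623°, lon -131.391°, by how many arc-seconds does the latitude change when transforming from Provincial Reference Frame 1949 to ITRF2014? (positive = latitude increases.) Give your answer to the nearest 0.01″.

On a sphere of radius R, 1 rad of latitude = R, so Δφ = ΔN / R = 246.0 / 6378000 = 3.8570e-05 rad = 7.956″.

Δφ = 7.96″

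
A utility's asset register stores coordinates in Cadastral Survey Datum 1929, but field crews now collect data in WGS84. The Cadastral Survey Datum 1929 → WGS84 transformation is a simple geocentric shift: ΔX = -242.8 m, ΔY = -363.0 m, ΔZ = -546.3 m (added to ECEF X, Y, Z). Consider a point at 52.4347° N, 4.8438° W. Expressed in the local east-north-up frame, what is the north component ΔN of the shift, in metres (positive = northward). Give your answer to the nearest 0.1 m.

The local north axis is (−sin φ cos λ, −sin φ sin λ, cos φ), giving ΔN = 191.770 − 24.296 − 333.060 = -165.59 m.

ΔN = -165.6 m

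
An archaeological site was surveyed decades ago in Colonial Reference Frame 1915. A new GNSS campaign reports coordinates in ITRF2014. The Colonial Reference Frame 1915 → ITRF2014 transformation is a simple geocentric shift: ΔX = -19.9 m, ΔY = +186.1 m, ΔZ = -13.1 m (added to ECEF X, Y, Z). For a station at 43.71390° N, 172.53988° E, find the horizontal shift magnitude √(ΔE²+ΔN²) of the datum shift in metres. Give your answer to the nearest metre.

At φ = 43.71390°, λ = 172.53988°: sin φ = 0.691058, cos φ = 0.722800, sin λ = 0.129836, cos λ = -0.991535.
ΔE = −sin λ·ΔX + cos λ·ΔY = −(0.129836)·(-19.9) + (-0.991535)·(186.1) = -181.94 m.
ΔN = −sin φ cos λ·ΔX − sin φ sin λ·ΔY + cos φ·ΔZ = −(0.691058)(-0.991535)(-19.9) − (0.691058)(0.129836)(186.1) + (0.722800)(-13.1) = -39.80 m.
Horizontal magnitude = √(ΔE² + ΔN²) = √((-181.94)² + (-39.80)²) = 186.24 m.

186 m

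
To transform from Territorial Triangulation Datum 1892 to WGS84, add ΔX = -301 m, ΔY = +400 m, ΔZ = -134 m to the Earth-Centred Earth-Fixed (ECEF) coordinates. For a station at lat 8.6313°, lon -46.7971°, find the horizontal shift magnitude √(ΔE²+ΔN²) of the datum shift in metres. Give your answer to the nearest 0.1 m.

The local east axis at (φ, λ) is (−sin λ, cos λ, 0), so ΔE = −sin(-46.7971°)·(-301) + cos(-46.7971°)·400 = 54.42 m.
The local north axis is (−sin φ cos λ, −sin φ sin λ, cos φ), giving ΔN = 30.925 + 43.758 − 132.482 = -57.80 m.
Horizontal magnitude = √(ΔE² + ΔN²) = √(54.42² + (-57.80)²) = 79.39 m.

79.4 m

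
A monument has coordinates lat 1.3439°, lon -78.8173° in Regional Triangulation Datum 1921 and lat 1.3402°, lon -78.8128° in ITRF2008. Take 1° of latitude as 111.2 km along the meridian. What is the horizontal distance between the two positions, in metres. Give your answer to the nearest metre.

648 m

Δφ = 1.3402° − 1.3439° = -0.0037°; Δλ = -78.8128° − -78.8173° = +0.0045°.
ΔN = Δφ × 111200 = -411.4 m; ΔE = Δλ × 111200 × cos(1.3439°) = +0.0045 × 111200 × 0.999725 = 500.3 m.
Distance = √(ΔE² + ΔN²) = √(500.3² + (-411.4)²) = 647.7 m.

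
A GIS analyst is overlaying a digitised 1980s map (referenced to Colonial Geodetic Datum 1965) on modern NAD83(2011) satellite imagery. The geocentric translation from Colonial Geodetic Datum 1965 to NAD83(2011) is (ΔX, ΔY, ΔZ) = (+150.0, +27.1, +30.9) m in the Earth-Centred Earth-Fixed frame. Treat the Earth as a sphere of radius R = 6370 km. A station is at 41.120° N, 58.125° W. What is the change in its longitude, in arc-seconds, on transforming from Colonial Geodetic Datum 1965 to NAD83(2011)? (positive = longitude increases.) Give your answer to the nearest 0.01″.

Δλ = 6.09″

sin φ = 0.657638, cos φ = 0.753334, sin λ = -0.849202, cos λ = 0.528068.
East component: ΔE = −sin λ·ΔX + cos λ·ΔY = −(-0.849202)(150.0) + (0.528068)(27.1) = 141.69 m.
1° of latitude spans πR/180 = 111177 m; at latitude φ, 1° of longitude spans that × cos φ = 83753.8 m, so Δλ = 141.69 / 83753.8 × 3600 = 6.090″.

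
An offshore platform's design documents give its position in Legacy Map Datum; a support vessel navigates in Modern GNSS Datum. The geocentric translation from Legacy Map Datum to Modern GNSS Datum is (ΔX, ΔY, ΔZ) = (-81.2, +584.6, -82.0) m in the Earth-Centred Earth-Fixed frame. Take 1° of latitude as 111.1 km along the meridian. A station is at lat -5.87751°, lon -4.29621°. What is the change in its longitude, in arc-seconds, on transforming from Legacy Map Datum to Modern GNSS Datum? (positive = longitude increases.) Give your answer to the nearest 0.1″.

Δλ = 18.8″

sin φ = -0.102402, cos φ = 0.994743, sin λ = -0.074913, cos λ = 0.997190.
East component: ΔE = −sin λ·ΔX + cos λ·ΔY = −(-0.074913)(-81.2) + (0.997190)(584.6) = 576.87 m.
1° of latitude spans 111100 m; at latitude φ, 1° of longitude spans that × cos φ = 110516.0 m, so Δλ = 576.87 / 110516.0 × 3600 = 18.791″.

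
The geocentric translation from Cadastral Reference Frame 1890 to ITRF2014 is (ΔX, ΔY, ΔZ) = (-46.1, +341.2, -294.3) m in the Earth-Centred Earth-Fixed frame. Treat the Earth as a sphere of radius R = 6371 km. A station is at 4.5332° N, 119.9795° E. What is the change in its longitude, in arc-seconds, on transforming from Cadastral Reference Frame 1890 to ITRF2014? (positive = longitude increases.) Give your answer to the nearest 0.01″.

Δλ = -4.24″

sin φ = 0.079037, cos φ = 0.996872, sin λ = 0.866204, cos λ = -0.499690.
East component: ΔE = −sin λ·ΔX + cos λ·ΔY = −(0.866204)(-46.1) + (-0.499690)(341.2) = -130.56 m.
1° of latitude spans πR/180 = 111195 m; at latitude φ, 1° of longitude spans that × cos φ = 110847.1 m, so Δλ = -130.56 / 110847.1 × 3600 = -4.240″.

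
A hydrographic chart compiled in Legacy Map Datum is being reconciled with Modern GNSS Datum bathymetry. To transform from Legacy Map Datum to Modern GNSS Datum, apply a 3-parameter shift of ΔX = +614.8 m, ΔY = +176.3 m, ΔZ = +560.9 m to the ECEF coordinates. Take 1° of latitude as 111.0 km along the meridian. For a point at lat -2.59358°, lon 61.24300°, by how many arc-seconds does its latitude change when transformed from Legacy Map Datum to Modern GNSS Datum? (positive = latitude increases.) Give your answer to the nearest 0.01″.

sin φ = -0.045251, cos φ = 0.998976, sin λ = 0.876668, cos λ = 0.481096.
North component: ΔN = −sin φ cos λ·ΔX − sin φ sin λ·ΔY + cos φ·ΔZ = −(-0.045251)(0.481096)(614.8) − (-0.045251)(0.876668)(176.3) + (0.998976)(560.9) = 580.70 m.
1° of latitude spans 111000 m, so Δφ = 580.70 / 111000 × 3600 = 18.834″.

Δφ = 18.83″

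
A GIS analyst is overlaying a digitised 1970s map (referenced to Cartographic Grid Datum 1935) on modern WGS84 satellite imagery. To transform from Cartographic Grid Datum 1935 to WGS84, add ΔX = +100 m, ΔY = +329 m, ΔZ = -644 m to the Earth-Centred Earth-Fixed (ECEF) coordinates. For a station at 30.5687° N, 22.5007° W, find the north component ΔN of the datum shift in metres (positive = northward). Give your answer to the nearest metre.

At φ = 30.5687°, λ = -22.5007°: sin φ = 0.508571, cos φ = 0.861020, sin λ = -0.382695, cos λ = 0.923875.
ΔN = −sin φ cos λ·ΔX − sin φ sin λ·ΔY + cos φ·ΔZ = −(0.508571)(0.923875)(100) − (0.508571)(-0.382695)(329) + (0.861020)(-644) = -537.45 m.

ΔN = -537 m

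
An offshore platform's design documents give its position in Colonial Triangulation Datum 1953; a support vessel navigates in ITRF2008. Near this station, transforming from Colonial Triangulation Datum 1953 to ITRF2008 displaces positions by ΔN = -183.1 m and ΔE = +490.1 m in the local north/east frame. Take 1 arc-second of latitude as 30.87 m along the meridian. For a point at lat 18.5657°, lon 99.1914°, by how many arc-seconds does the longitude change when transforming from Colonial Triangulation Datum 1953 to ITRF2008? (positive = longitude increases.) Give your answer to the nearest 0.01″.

At latitude 18.5657°, cos φ = 0.947959.
1″ of longitude at this latitude = 30.87 × cos φ = 29.2635 m, so Δλ = 490.1 / 29.2635 = 16.748″.

Δλ = 16.75″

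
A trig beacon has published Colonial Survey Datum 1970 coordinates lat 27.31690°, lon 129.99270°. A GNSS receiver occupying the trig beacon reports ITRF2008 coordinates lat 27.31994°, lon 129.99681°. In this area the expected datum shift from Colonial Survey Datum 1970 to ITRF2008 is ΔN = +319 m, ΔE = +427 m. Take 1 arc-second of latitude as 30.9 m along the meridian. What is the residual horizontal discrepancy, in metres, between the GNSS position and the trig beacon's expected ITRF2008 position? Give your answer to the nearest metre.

28 m

Observed coordinate differences: Δφ = +0.00304°, Δλ = +0.00411°.
Converting to metres (1° lat = 111240 m, cos φ = 0.888482): observed ΔN = 338.2 m, observed ΔE = 406.2 m.
Subtracting the expected shift leaves a residual of 338.2 − (319) = 19.2 m north and 406.2 − (427) = -20.8 m east.
Residual distance = √(19.2² + (-20.8)²) = 28.3 m.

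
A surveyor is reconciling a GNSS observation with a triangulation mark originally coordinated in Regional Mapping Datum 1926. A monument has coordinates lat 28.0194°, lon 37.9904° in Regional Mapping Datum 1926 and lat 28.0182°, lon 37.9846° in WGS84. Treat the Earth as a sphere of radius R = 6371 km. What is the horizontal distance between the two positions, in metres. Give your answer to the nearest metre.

Δφ = 28.0182° − 28.0194° = -0.0012°; Δλ = 37.9846° − 37.9904° = -0.0058°.
1° along a meridian = πR/180 = 111195 m.
ΔN = Δφ × 111195 = -133.4 m; ΔE = Δλ × 111195 × cos(28.0194°) = -0.0058 × 111195 × 0.882789 = -569.3 m.
Distance = √(ΔE² + ΔN²) = √((-569.3)² + (-133.4)²) = 584.8 m.

585 m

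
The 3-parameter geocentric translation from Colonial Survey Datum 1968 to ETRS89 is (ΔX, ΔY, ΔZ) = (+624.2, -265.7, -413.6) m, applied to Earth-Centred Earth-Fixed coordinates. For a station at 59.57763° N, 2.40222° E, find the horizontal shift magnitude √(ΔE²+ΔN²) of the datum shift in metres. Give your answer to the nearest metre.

The local east axis at (φ, λ) is (−sin λ, cos λ, 0), so ΔE = −sin(2.40222°)·624.2 + cos(2.40222°)·(-265.7) = -291.63 m.
The local north axis is (−sin φ cos λ, −sin φ sin λ, cos φ), giving ΔN = -537.785 + 9.603 − 209.435 = -737.62 m.
Horizontal magnitude = √(ΔE² + ΔN²) = √((-291.63)² + (-737.62)²) = 793.17 m.

793 m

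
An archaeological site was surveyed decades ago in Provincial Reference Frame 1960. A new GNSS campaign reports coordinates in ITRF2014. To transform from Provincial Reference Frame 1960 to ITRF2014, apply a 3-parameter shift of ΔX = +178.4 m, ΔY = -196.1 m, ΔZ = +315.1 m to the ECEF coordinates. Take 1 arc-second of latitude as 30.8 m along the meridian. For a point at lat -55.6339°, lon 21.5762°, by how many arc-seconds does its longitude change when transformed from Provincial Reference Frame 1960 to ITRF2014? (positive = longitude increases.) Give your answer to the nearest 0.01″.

Δλ = -14.26″

sin φ = -0.825448, cos φ = 0.564479, sin λ = 0.367738, cos λ = 0.929929.
East component: ΔE = −sin λ·ΔX + cos λ·ΔY = −(0.367738)(178.4) + (0.929929)(-196.1) = -247.96 m.
1° of latitude spans 3600 × 30.80 = 110880 m; at latitude φ, 1° of longitude spans that × cos φ = 62589.4 m, so Δλ = -247.96 / 62589.4 × 3600 = -14.262″.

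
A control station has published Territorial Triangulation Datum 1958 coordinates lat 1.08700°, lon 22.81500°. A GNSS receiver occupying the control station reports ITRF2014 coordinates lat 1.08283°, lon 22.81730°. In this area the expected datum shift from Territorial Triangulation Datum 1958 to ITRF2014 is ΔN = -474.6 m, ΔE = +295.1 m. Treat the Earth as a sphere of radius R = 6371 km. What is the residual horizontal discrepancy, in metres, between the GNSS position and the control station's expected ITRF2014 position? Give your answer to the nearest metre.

41 m

Observed coordinate differences: Δφ = -0.00417°, Δλ = +0.00230°.
Converting to metres (1° lat = 111195 m, cos φ = 0.999820): observed ΔN = -463.7 m, observed ΔE = 255.7 m.
Subtracting the expected shift leaves a residual of -463.7 − (-474.6) = 10.9 m north and 255.7 − (295.1) = -39.4 m east.
Residual distance = √(10.9² + (-39.4)²) = 40.9 m.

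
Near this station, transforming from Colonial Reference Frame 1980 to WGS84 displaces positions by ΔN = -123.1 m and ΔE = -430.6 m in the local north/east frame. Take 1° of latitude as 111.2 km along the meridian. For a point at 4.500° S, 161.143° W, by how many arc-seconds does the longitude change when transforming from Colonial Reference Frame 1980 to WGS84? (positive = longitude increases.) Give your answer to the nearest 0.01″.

At latitude -4.500°, cos φ = 0.996917.
1° of longitude at this latitude = 111.2 × cos φ = 110.86 km, so Δλ = -430.6 / 110857.2 = -0.0038843° = -13.983″.

Δλ = -13.98″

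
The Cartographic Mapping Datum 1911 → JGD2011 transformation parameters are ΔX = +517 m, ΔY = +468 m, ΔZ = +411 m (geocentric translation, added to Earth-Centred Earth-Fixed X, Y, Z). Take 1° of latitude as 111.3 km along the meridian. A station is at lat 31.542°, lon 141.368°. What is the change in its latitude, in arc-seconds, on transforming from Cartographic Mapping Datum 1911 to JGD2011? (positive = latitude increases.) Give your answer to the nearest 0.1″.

sin φ = 0.523123, cos φ = 0.852257, sin λ = 0.624316, cos λ = -0.781172.
North component: ΔN = −sin φ cos λ·ΔX − sin φ sin λ·ΔY + cos φ·ΔZ = −(0.523123)(-0.781172)(517) − (0.523123)(0.624316)(468) + (0.852257)(411) = 408.70 m.
1° of latitude spans 111300 m, so Δφ = 408.70 / 111300 × 3600 = 13.220″.

Δφ = 13.2″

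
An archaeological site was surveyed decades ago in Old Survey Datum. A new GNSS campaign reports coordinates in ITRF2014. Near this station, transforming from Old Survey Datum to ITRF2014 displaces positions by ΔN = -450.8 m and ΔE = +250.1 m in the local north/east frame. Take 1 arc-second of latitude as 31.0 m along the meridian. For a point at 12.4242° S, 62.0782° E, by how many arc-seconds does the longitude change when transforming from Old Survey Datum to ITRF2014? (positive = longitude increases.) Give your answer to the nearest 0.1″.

At latitude -12.4242°, cos φ = 0.976581.
1″ of longitude at this latitude = 31.00 × cos φ = 30.2740 m, so Δλ = 250.1 / 30.2740 = 8.261″.

Δλ = 8.3″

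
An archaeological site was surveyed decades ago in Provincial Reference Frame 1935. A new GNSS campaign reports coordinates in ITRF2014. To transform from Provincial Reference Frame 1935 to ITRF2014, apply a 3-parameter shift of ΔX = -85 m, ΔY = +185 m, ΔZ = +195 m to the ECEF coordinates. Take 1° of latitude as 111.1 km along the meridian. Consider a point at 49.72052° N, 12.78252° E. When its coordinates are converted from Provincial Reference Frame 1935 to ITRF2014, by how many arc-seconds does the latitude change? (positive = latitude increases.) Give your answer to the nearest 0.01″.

Δφ = 5.12″

sin φ = 0.762900, cos φ = 0.646517, sin λ = 0.221251, cos λ = 0.975217.
North component: ΔN = −sin φ cos λ·ΔX − sin φ sin λ·ΔY + cos φ·ΔZ = −(0.762900)(0.975217)(-85) − (0.762900)(0.221251)(185) + (0.646517)(195) = 158.08 m.
1° of latitude spans 111100 m, so Δφ = 158.08 / 111100 × 3600 = 5.122″.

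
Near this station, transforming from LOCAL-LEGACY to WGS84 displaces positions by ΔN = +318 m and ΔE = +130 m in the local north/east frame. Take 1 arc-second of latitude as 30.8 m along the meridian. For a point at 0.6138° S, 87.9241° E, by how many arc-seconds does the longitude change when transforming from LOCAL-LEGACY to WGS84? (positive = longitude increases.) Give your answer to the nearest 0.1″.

At latitude -0.6138°, cos φ = 0.999943.
1″ of longitude at this latitude = 30.80 × cos φ = 30.7982 m, so Δλ = 130.0 / 30.7982 = 4.221″.

Δλ = 4.2″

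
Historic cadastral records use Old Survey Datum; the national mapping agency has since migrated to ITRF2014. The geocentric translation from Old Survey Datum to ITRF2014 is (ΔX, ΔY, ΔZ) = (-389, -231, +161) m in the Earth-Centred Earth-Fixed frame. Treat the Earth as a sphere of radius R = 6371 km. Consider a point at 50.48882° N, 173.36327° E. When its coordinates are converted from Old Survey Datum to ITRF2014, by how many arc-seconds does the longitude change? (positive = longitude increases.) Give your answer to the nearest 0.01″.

sin φ = 0.771500, cos φ = 0.636229, sin λ = 0.115574, cos λ = -0.993299.
East component: ΔE = −sin λ·ΔX + cos λ·ΔY = −(0.115574)(-389) + (-0.993299)(-231) = 274.41 m.
1° of latitude spans πR/180 = 111195 m; at latitude φ, 1° of longitude spans that × cos φ = 70745.4 m, so Δλ = 274.41 / 70745.4 × 3600 = 13.964″.

Δλ = 13.96″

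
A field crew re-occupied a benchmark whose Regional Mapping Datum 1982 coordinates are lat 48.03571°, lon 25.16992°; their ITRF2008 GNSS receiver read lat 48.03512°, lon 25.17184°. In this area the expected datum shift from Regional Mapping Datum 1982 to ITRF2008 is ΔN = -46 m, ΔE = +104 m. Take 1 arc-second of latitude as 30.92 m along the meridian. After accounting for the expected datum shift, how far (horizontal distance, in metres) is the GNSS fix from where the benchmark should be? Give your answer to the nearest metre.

44 m

Observed coordinate differences: Δφ = -0.00059°, Δλ = +0.00192°.
Converting to metres (1° lat = 111312 m, cos φ = 0.668667): observed ΔN = -65.7 m, observed ΔE = 142.9 m.
Subtracting the expected shift leaves a residual of -65.7 − (-46) = -19.7 m north and 142.9 − (104) = 38.9 m east.
Residual distance = √((-19.7)² + 38.9²) = 43.6 m.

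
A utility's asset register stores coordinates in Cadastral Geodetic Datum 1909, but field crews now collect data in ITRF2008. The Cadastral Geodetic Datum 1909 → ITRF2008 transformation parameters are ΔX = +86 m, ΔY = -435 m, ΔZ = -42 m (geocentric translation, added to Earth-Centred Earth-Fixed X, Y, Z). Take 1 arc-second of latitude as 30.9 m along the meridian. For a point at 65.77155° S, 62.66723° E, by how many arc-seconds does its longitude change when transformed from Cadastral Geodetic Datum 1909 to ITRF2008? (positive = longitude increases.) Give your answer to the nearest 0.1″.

Δλ = -21.8″

sin φ = -0.911916, cos φ = 0.410376, sin λ = 0.888355, cos λ = 0.459158.
East component: ΔE = −sin λ·ΔX + cos λ·ΔY = −(0.888355)(86) + (0.459158)(-435) = -276.13 m.
1° of latitude spans 3600 × 30.90 = 111240 m; at latitude φ, 1° of longitude spans that × cos φ = 45650.2 m, so Δλ = -276.13 / 45650.2 × 3600 = -21.776″.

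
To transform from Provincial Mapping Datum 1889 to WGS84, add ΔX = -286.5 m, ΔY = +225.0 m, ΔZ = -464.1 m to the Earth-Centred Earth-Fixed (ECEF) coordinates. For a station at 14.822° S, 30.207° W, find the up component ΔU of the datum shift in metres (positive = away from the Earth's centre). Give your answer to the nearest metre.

At φ = -14.822°, λ = -30.207°: sin φ = -0.255817, cos φ = 0.966725, sin λ = -0.503126, cos λ = 0.864213.
ΔU = cos φ cos λ·ΔX + cos φ sin λ·ΔY + sin φ·ΔZ = (0.966725)(0.864213)(-286.5) + (0.966725)(-0.503126)(225.0) + (-0.255817)(-464.1) = -230.07 m.

ΔU = -230 m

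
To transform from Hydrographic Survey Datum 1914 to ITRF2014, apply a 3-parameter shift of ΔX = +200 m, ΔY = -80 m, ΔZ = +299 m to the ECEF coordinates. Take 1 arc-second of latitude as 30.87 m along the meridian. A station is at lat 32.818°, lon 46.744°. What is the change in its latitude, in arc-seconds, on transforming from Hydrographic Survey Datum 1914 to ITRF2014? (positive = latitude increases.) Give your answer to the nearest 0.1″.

sin φ = 0.541972, cos φ = 0.840396, sin λ = 0.728299, cos λ = 0.685259.
North component: ΔN = −sin φ cos λ·ΔX − sin φ sin λ·ΔY + cos φ·ΔZ = −(0.541972)(0.685259)(200) − (0.541972)(0.728299)(-80) + (0.840396)(299) = 208.58 m.
1° of latitude spans 3600 × 30.87 = 111132 m, so Δφ = 208.58 / 111132 × 3600 = 6.757″.

Δφ = 6.8″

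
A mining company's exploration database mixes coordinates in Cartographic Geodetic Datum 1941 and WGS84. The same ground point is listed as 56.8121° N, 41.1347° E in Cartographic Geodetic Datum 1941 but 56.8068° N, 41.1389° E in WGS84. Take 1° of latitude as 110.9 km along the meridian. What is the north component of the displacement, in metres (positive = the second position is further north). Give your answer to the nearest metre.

ΔN = -588 m

Δφ = 56.8068° − 56.8121° = -0.0053°; Δλ = 41.1389° − 41.1347° = +0.0042°.
ΔN = Δφ × 110900 = -587.8 m; ΔE = Δλ × 110900 × cos(56.8121°) = +0.0042 × 110900 × 0.547386 = 255.0 m.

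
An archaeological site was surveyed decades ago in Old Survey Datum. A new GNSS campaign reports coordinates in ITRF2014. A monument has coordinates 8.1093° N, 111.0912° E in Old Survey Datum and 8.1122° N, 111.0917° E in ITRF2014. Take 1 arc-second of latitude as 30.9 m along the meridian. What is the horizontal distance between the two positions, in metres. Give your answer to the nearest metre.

327 m

Δφ = 8.1122° − 8.1093° = +0.0029°; Δλ = 111.0917° − 111.0912° = +0.0005°.
1° of latitude = 3600 × 30.90 = 111240 m.
ΔN = Δφ × 111240 = 322.6 m; ΔE = Δλ × 111240 × cos(8.1093°) = +0.0005 × 111240 × 0.990001 = 55.1 m.
Distance = √(ΔE² + ΔN²) = √(55.1² + 322.6²) = 327.3 m.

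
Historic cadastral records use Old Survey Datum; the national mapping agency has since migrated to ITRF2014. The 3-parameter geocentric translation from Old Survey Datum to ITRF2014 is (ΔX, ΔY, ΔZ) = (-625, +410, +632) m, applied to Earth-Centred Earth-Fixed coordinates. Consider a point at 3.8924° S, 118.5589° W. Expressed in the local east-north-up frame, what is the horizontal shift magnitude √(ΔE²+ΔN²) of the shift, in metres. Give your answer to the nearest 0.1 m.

973.3 m

The local east axis at (φ, λ) is (−sin λ, cos λ, 0), so ΔE = −sin(-118.5589°)·(-625) + cos(-118.5589°)·410 = -744.96 m.
The local north axis is (−sin φ cos λ, −sin φ sin λ, cos φ), giving ΔN = 20.283 − 24.446 + 630.542 = 626.38 m.
Horizontal magnitude = √(ΔE² + ΔN²) = √((-744.96)² + 626.38²) = 973.30 m.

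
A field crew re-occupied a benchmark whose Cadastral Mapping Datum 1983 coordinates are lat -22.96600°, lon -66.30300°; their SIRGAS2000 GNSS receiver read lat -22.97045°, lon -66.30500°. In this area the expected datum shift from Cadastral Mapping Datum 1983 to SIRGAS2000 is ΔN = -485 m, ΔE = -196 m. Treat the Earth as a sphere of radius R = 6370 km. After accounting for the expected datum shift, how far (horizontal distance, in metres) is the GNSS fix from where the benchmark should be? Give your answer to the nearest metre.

Observed coordinate differences: Δφ = -0.00445°, Δλ = -0.00200°.
Converting to metres (1° lat = 111177 m, cos φ = 0.920737): observed ΔN = -494.7 m, observed ΔE = -204.7 m.
Subtracting the expected shift leaves a residual of -494.7 − (-485) = -9.7 m north and -204.7 − (-196) = -8.7 m east.
Residual distance = √((-9.7)² + (-8.7)²) = 13.1 m.

13 m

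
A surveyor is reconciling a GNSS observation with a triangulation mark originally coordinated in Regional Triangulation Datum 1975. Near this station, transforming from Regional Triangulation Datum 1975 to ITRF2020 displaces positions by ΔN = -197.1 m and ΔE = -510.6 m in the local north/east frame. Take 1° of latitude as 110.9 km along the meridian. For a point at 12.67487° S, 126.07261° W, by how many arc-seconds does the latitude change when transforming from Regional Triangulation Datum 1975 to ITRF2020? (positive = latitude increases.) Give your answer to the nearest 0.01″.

Δφ = -6.40″

1° of latitude = 110.9 km, so Δφ = -197.1 / 110900 = -0.0017773° = -6.398″.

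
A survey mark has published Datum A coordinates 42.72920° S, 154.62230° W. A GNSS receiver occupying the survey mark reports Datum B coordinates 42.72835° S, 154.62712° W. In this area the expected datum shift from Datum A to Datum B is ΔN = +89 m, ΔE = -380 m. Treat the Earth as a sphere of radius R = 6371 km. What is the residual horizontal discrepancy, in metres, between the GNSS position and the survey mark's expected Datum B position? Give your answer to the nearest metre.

15 m

Observed coordinate differences: Δφ = +0.00085°, Δλ = -0.00482°.
Converting to metres (1° lat = 111195 m, cos φ = 0.734569): observed ΔN = 94.5 m, observed ΔE = -393.7 m.
Subtracting the expected shift leaves a residual of 94.5 − (89) = 5.5 m north and -393.7 − (-380) = -13.7 m east.
Residual distance = √(5.5² + (-13.7)²) = 14.8 m.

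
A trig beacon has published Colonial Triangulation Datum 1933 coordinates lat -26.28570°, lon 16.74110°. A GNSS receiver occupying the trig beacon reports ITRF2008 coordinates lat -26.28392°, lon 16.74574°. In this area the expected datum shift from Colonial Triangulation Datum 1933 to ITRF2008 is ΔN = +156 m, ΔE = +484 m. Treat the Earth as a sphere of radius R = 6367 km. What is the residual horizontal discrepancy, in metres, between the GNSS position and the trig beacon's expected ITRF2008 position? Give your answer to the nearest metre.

47 m

Observed coordinate differences: Δφ = +0.00178°, Δλ = +0.00464°.
Converting to metres (1° lat = 111125 m, cos φ = 0.896597): observed ΔN = 197.8 m, observed ΔE = 462.3 m.
Subtracting the expected shift leaves a residual of 197.8 − (156) = 41.8 m north and 462.3 − (484) = -21.7 m east.
Residual distance = √(41.8² + (-21.7)²) = 47.1 m.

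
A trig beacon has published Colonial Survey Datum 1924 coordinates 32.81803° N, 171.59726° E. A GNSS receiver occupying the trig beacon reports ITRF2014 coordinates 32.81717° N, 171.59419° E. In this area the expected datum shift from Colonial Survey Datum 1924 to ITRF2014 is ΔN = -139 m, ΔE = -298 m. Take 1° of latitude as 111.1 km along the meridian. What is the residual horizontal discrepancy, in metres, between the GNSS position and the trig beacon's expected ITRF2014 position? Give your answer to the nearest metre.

45 m

Observed coordinate differences: Δφ = -0.00086°, Δλ = -0.00307°.
Converting to metres (1° lat = 111100 m, cos φ = 0.840396): observed ΔN = -95.5 m, observed ΔE = -286.6 m.
Subtracting the expected shift leaves a residual of -95.5 − (-139) = 43.5 m north and -286.6 − (-298) = 11.4 m east.
Residual distance = √(43.5² + 11.4²) = 44.9 m.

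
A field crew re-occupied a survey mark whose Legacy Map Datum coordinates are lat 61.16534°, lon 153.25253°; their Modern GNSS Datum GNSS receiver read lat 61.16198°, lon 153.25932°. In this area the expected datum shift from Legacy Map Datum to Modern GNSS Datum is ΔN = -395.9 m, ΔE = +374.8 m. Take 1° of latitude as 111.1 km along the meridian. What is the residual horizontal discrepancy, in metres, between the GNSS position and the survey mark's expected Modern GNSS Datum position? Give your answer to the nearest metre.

25 m

Observed coordinate differences: Δφ = -0.00336°, Δλ = +0.00679°.
Converting to metres (1° lat = 111100 m, cos φ = 0.482284): observed ΔN = -373.3 m, observed ΔE = 363.8 m.
Subtracting the expected shift leaves a residual of -373.3 − (-395.9) = 22.6 m north and 363.8 − (374.8) = -11.0 m east.
Residual distance = √(22.6² + (-11.0)²) = 25.1 m.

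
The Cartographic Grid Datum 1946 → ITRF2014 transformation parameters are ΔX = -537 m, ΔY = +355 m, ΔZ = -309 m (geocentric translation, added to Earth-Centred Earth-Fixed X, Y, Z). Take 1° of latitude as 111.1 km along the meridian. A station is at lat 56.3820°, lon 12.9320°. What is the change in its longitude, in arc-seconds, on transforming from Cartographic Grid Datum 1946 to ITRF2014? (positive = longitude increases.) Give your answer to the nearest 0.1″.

Δλ = 27.3″

sin φ = 0.832747, cos φ = 0.553653, sin λ = 0.223794, cos λ = 0.974636.
East component: ΔE = −sin λ·ΔX + cos λ·ΔY = −(0.223794)(-537) + (0.974636)(355) = 466.17 m.
1° of latitude spans 111100 m; at latitude φ, 1° of longitude spans that × cos φ = 61510.9 m, so Δλ = 466.17 / 61510.9 × 3600 = 27.283″.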